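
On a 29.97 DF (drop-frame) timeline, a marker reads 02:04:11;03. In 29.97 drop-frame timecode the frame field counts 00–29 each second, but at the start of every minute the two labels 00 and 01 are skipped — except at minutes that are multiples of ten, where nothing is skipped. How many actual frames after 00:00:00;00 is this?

223309

As if non-drop at 30 labels/s: (2 × 3600 + 4 × 60 + 11) × 30 + 3 = 223533.
Minute boundaries passed: 124; those not divisible by 10: 124 − 12 = 112; dropped labels = 2 × 112 = 224.
Actual frame index = 223533 − 224 = 223309.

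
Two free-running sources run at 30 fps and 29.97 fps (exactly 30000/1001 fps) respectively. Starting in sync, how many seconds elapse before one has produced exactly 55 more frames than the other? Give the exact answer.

11011/6 seconds

The gap grows by |30000/1001 − 30| = 30/1001 frames per second.
Time for a 55-frame gap: 55 ÷ (30/1001) = 11011/6 s.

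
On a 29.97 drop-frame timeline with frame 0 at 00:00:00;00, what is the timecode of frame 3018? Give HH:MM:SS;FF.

00:01:40;20

Each 10-minute DF block holds 10 × 60 × 30 − 9 × 2 = 17982 frames. 3018 ÷ 17982 → 0 full blocks, remainder 3018.
Within the partial block the first minute is 1800 frames and each further minute 1798, so 1 further minute boundary passed. Total skipped labels = 18 × 0 + 2 × 1 = 2.
Non-drop label index = 3018 + 2 = 3020; at 30 labels/s that is 00:01:40:20, i.e. DF 00:01:40;20.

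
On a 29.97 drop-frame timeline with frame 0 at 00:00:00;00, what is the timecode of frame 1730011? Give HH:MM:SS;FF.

Each 10-minute DF block holds 10 × 60 × 30 − 9 × 2 = 17982 frames. 1730011 ÷ 17982 → 96 full blocks, remainder 3739.
Within the partial block the first minute is 1800 frames and each further minute 1798, so 2 further minute boundaries passed. Total skipped labels = 18 × 96 + 2 × 2 = 1732.
Non-drop label index = 1730011 + 1732 = 1731743; at 30 labels/s that is 16:02:04:23, i.e. DF 16:02:04;23.

16:02:04;23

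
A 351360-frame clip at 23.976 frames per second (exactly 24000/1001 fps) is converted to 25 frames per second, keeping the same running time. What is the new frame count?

366366 frames

Target frames = source frames × (target rate / source rate) = 351360 × (25)/(24000/1001) = 351360 × 1001/960 = 366366.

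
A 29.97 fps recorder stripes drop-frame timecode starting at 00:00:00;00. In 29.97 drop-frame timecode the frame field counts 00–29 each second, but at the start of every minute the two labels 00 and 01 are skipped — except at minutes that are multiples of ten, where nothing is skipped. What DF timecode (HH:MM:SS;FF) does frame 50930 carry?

Each 10-minute DF block holds 10 × 60 × 30 − 9 × 2 = 17982 frames. 50930 ÷ 17982 → 2 full blocks, remainder 14966.
Within the partial block the first minute is 1800 frames and each further minute 1798, so 8 further minute boundaries passed. Total skipped labels = 18 × 2 + 2 × 8 = 52.
Non-drop label index = 50930 + 52 = 50982; at 30 labels/s that is 00:28:19:12, i.e. DF 00:28:19;12.

00:28:19;12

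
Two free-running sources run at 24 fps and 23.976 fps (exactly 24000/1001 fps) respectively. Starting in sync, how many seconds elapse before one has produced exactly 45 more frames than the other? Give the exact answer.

The gap grows by |24000/1001 − 24| = 24/1001 frames per second.
Time for a 45-frame gap: 45 ÷ (24/1001) = 1876.875 s.

1876.875 seconds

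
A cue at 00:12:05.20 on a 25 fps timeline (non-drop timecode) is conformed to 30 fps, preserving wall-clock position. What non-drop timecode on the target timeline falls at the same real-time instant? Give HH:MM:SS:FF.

Source frame index: (0×3600 + 12×60 + 5) × 25 + 20 = 18145.
Real time: 18145 / (25) = 3629/5 s.
Target frame: (3629/5) × (30) = 21774.
At 30 labels/s: frame 21774 → 00:12:05:24.

00:12:05:24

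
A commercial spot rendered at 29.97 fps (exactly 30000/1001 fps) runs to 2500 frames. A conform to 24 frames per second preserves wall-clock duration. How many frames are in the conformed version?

Target frames = source frames × (target rate / source rate) = 2500 × (24)/(30000/1001) = 2500 × 1001/1250 = 2002.

2002 frames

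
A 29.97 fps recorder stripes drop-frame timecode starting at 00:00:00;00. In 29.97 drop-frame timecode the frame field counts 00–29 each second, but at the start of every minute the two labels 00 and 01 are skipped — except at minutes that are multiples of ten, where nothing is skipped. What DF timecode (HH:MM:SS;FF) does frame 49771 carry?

00:27:40;21

Ten DF minutes hold 17982 frames, so frame 49771 lies in block 2 (frames 35964–53945) with 13807 frames into that block.
The block's first minute is 1800 frames and the rest 1798 each; 13807 frames reaches minute 7, so 2 × 18 + 7 × 2 = 50 labels have been skipped so far.
Adding those back, label number 49771 + 50 = 49821 at 30 labels/s is 1660 s + 21 f = 0 h 27 min 40 s frame 21, i.e. 00:27:40;21.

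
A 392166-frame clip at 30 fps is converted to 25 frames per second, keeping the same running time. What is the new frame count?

326805 frames

Target frames = source frames × (target rate / source rate) = 392166 × (25)/(30) = 392166 × 5/6 = 326805.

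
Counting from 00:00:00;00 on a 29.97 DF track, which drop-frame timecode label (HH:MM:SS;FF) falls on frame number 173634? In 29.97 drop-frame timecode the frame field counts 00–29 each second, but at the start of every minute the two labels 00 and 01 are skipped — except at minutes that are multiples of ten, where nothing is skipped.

Each 10-minute DF block holds 10 × 60 × 30 − 9 × 2 = 17982 frames. 173634 ÷ 17982 → 9 full blocks, remainder 11796.
Within the partial block the first minute is 1800 frames and each further minute 1798, so 6 further minute boundaries passed. Total skipped labels = 18 × 9 + 2 × 6 = 174.
Non-drop label index = 173634 + 174 = 173808; at 30 labels/s that is 01:36:33:18, i.e. DF 01:36:33;18.

01:36:33;18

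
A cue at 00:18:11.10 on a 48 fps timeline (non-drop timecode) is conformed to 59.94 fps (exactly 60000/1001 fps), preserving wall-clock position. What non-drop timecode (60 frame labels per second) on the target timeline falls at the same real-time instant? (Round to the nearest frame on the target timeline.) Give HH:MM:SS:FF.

Source frame index: (0×3600 + 18×60 + 11) × 48 + 10 = 52378.
Real time: 52378 / (48) = 26189/24 s.
Target frame: (26189/24) × (60000/1001) = 65472500/1001 ≈ 65407.093 → 65407.
At 60 labels/s: frame 65407 → 00:18:10:07.

00:18:10:07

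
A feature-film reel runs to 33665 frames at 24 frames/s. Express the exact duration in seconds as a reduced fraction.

33665/24 seconds

Running time = 33665 ÷ (24) = 33665 × 1/24 = 33665/24 s.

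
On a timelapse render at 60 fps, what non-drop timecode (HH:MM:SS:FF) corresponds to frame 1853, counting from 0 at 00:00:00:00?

00:00:30:53

1853 ÷ 60 = 30 full seconds, remainder 53 frames.
30 s = 0 h 0 min 30 s.
Timecode: 00:00:30:53.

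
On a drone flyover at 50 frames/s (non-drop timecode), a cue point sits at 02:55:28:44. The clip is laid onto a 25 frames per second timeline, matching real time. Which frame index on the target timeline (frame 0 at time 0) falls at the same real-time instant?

Source frame index: (2×3600 + 55×60 + 28) × 50 + 44 = 526444.
Real time: 526444 / (50) = 263222/25 s.
Target frame: (263222/25) × (25) = 263222.

frame 263222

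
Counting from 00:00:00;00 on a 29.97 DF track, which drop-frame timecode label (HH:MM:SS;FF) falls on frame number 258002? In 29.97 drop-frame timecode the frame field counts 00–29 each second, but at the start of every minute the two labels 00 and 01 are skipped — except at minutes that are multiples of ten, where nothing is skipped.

02:23:28;20

Each 10-minute DF block holds 10 × 60 × 30 − 9 × 2 = 17982 frames. 258002 ÷ 17982 → 14 full blocks, remainder 6254.
Within the partial block the first minute is 1800 frames and each further minute 1798, so 3 further minute boundaries passed. Total skipped labels = 18 × 14 + 2 × 3 = 258.
Non-drop label index = 258002 + 258 = 258260; at 30 labels/s that is 02:23:28:20, i.e. DF 02:23:28;20.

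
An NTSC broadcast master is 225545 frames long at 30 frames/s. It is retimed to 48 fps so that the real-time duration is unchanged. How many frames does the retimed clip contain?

360872 frames

Target frames = source frames × (target rate / source rate) = 225545 × (48)/(30) = 225545 × 8/5 = 360872.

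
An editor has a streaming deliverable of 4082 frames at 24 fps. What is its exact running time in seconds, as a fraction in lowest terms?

Running time = 4082 ÷ (24) = 4082 × 1/24 = 2041/12 s.

2041/12 seconds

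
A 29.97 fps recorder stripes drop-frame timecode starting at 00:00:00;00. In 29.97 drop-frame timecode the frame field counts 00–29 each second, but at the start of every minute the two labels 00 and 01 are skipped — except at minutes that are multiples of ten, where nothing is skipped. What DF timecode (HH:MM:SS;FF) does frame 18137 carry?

Ten DF minutes hold 17982 frames, so frame 18137 lies in block 1 (frames 17982–35963) with 155 frames into that block.
The block's first minute is 1800 frames and the rest 1798 each; 155 frames reaches minute 0, so 1 × 18 + 0 × 2 = 18 labels have been skipped so far.
Adding those back, label number 18137 + 18 = 18155 at 30 labels/s is 605 s + 5 f = 0 h 10 min 5 s frame 5, i.e. 00:10:05;05.

00:10:05;05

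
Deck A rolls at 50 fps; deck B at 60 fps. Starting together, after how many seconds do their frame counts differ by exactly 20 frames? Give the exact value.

The gap grows by |60 − 50| = 10 frames per second.
Time for a 20-frame gap: 20 ÷ (10) = 2 s.

2 seconds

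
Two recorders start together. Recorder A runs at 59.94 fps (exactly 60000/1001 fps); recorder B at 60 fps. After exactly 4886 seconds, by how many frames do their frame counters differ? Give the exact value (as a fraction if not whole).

A emits 60000/1001 × 4886 = 41880000/143 frames; B emits 60 × 4886 = 293160.
Difference = 41880/143 frames (≈ 292.8671); B is ahead of A.

41880/143 frames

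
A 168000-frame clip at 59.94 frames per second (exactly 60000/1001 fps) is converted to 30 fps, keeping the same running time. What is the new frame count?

84084 frames

Target frames = source frames × (target rate / source rate) = 168000 × (30)/(60000/1001) = 168000 × 1001/2000 = 84084.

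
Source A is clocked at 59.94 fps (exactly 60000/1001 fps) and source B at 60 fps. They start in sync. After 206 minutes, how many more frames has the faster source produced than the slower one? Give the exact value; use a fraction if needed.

206 min = 12360 s.
A emits 60000/1001 × 12360 = 741600000/1001 frames; B emits 60 × 12360 = 741600.
Difference = 741600/1001 frames (≈ 740.8591); B is ahead of A.

741600/1001 frames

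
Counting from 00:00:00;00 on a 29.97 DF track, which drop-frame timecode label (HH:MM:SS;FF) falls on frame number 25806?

Each 10-minute DF block holds 10 × 60 × 30 − 9 × 2 = 17982 frames. 25806 ÷ 17982 → 1 full block, remainder 7824.
Within the partial block the first minute is 1800 frames and each further minute 1798, so 4 further minute boundaries passed. Total skipped labels = 18 × 1 + 2 × 4 = 26.
Non-drop label index = 25806 + 26 = 25832; at 30 labels/s that is 00:14:21:02, i.e. DF 00:14:21;02.

00:14:21;02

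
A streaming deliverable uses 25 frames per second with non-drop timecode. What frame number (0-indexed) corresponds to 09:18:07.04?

Total seconds to the label: (9 × 3600 + 18 × 60 + 7) = 33487.
Frame index = 33487 × 25 + 4 = 837179.

frame 837179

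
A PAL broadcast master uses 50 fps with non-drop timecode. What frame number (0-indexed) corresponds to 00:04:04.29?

Total seconds to the label: (0 × 3600 + 4 × 60 + 4) = 244.
Frame index = 244 × 50 + 29 = 12229.

12229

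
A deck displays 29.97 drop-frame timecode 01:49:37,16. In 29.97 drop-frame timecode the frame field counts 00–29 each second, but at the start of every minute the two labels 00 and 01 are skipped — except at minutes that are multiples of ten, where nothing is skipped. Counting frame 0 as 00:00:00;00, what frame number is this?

197128

As if non-drop at 30 labels/s: (1 × 3600 + 49 × 60 + 37) × 30 + 16 = 197326.
Minute boundaries passed: 109; those not divisible by 10: 109 − 10 = 99; dropped labels = 2 × 99 = 198.
Actual frame index = 197326 − 198 = 197128.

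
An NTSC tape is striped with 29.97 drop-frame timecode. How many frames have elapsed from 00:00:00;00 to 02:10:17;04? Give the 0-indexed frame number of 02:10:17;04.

Complete 10-minute blocks: 13, each 17982 frames → 233766.
Remaining 0 whole minutes in the current block: 0 frames.
Within the current minute: 17 × 30 + 4 = 514. Total = 233766 + 0 + 514 = 234280.

234280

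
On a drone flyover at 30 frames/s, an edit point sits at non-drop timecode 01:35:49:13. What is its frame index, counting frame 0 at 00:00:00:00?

Total seconds to the label: (1 × 3600 + 35 × 60 + 49) = 5749.
Frame index = 5749 × 30 + 13 = 172483.

frame 172483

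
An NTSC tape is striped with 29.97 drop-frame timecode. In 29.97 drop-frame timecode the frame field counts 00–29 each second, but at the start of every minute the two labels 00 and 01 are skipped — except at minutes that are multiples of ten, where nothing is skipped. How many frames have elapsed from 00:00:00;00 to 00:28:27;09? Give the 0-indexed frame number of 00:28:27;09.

51167

Complete 10-minute blocks: 2, each 17982 frames → 35964.
Remaining 8 whole minutes in the current block: 1800 + 7 × 1798 = 14386 frames.
Within the current minute: 27 × 30 + 9 − 2 = 817 (labels ;00/;01 skipped at this minute). Total = 35964 + 14386 + 817 = 51167.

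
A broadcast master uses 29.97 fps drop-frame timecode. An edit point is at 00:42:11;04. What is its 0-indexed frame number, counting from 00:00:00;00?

As if non-drop at 30 labels/s: (0 × 3600 + 42 × 60 + 11) × 30 + 4 = 75934.
Minute boundaries passed: 42; those not divisible by 10: 42 − 4 = 38; dropped labels = 2 × 38 = 76.
Actual frame index = 75934 − 76 = 75858.

75858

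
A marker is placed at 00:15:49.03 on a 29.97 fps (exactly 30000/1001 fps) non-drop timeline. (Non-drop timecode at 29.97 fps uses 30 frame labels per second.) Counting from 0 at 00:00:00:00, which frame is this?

frame 28473

Total seconds to the label: (0 × 3600 + 15 × 60 + 49) = 949.
Frame index = 949 × 30 + 3 = 28473.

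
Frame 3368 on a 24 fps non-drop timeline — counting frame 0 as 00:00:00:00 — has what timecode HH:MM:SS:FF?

00:02:20:08

3368 ÷ 24 = 140 full seconds, remainder 8 frames.
140 s = 0 h 2 min 20 s.
Timecode: 00:02:20:08.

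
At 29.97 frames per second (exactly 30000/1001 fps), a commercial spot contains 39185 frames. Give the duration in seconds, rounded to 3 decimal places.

Running time = 39185 × 1001/30000 = 7844837/6000 s ≈ 1307.473 s.

1307.473 seconds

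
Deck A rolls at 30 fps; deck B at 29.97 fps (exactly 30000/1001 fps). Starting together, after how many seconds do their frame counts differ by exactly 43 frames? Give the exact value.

The gap grows by |30000/1001 − 30| = 30/1001 frames per second.
Time for a 43-frame gap: 43 ÷ (30/1001) = 43043/30 s.

43043/30 seconds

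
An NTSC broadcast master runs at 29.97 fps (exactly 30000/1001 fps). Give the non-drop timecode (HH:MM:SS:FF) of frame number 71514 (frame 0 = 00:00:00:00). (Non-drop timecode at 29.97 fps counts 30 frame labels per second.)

00:39:43:24

71514 ÷ 30 = 2383 full seconds, remainder 24 frames.
2383 s = 0 h 39 min 43 s.
Timecode: 00:39:43:24.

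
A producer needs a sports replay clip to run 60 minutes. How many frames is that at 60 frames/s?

216000 frames

60 min = 3600 s.
Frames = 3600 × 60 = 216000.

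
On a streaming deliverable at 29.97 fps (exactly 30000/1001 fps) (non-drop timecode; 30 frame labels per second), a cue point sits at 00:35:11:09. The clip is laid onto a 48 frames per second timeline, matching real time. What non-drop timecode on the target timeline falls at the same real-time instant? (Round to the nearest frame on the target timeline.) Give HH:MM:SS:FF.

Source frame index: (0×3600 + 35×60 + 11) × 30 + 9 = 63339.
Real time: 63339 / (30000/1001) = 21134113/10000 s.
Target frame: (21134113/10000) × (48) = 63402339/625 ≈ 101443.742 → 101444.
At 48 labels/s: frame 101444 → 00:35:13:20.

00:35:13:20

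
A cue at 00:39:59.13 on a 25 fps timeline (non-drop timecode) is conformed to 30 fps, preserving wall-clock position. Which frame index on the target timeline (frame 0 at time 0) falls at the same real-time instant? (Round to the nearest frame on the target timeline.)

Source frame index: (0×3600 + 39×60 + 59) × 25 + 13 = 59988.
Real time: 59988 / (25) = 59988/25 s.
Target frame: (59988/25) × (30) = 359928/5 ≈ 71985.600 → 71986.

frame 71986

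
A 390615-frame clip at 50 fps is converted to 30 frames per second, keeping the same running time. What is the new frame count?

Target frames = source frames × (target rate / source rate) = 390615 × (30)/(50) = 390615 × 3/5 = 234369.

234369 frames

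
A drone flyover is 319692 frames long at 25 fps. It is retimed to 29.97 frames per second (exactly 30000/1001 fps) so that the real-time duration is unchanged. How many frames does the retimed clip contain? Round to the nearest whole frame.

Frames at target rate = 319692 × (30000/1001) / (25) = 383630400/1001 ≈ 383247.153.
Nearest whole frame: 383247.

383247 frames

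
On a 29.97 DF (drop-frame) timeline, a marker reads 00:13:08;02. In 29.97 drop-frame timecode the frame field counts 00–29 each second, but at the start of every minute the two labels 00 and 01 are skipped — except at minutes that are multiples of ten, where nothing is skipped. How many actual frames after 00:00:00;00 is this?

23618

Complete 10-minute blocks: 1, each 17982 frames → 17982.
Remaining 3 whole minutes in the current block: 1800 + 2 × 1798 = 5396 frames.
Within the current minute: 8 × 30 + 2 − 2 = 240 (labels ;00/;01 skipped at this minute). Total = 17982 + 5396 + 240 = 23618.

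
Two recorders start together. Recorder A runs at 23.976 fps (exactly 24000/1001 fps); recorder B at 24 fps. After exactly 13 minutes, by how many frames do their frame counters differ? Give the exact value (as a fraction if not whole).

13 min = 780 s.
A emits 24000/1001 × 780 = 1440000/77 frames; B emits 24 × 780 = 18720.
Difference = 1440/77 frames (≈ 18.7013); B is ahead of A.

1440/77 frames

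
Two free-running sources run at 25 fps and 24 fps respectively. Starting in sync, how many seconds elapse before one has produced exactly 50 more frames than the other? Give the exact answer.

The gap grows by |24 − 25| = 1 frame per second.
Time for a 50-frame gap: 50 ÷ (1) = 50 s.

50 seconds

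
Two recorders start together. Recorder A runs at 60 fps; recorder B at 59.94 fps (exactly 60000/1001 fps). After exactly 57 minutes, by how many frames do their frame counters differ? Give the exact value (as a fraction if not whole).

205200/1001 frames

57 min = 3420 s.
A emits 60 × 3420 = 205200 frames; B emits 60000/1001 × 3420 = 205200000/1001.
Difference = 205200/1001 frames (≈ 204.9950); B is behind A.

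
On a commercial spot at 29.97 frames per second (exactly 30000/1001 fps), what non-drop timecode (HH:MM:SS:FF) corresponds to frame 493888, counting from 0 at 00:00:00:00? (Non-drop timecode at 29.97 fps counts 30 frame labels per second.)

493888 ÷ 30 = 16462 full seconds, remainder 28 frames.
16462 s = 4 h 34 min 22 s.
Timecode: 04:34:22:28.

04:34:22:28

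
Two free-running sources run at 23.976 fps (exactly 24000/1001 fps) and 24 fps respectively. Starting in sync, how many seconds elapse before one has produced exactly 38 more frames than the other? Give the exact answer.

The gap grows by |24 − 24000/1001| = 24/1001 frames per second.
Time for a 38-frame gap: 38 ÷ (24/1001) = 19019/12 s.

19019/12 seconds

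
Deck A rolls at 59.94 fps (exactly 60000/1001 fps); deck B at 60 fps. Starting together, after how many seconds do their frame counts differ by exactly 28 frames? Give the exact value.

The gap grows by |60 − 60000/1001| = 60/1001 frames per second.
Time for a 28-frame gap: 28 ÷ (60/1001) = 7007/15 s.

7007/15 seconds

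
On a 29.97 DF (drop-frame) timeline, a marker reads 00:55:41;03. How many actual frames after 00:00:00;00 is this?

As if non-drop at 30 labels/s: (0 × 3600 + 55 × 60 + 41) × 30 + 3 = 100233.
Minute boundaries passed: 55; those not divisible by 10: 55 − 5 = 50; dropped labels = 2 × 50 = 100.
Actual frame index = 100233 − 100 = 100133.

100133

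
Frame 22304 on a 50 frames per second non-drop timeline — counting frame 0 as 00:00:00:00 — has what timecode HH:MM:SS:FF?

22304 ÷ 50 = 446 full seconds, remainder 4 frames.
446 s = 0 h 7 min 26 s.
Timecode: 00:07:26:04.

00:07:26:04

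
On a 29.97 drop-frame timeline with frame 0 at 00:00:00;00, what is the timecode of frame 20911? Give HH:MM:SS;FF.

Ten DF minutes hold 17982 frames, so frame 20911 lies in block 1 (frames 17982–35963) with 2929 frames into that block.
The block's first minute is 1800 frames and the rest 1798 each; 2929 frames reaches minute 1, so 1 × 18 + 1 × 2 = 20 labels have been skipped so far.
Adding those back, label number 20911 + 20 = 20931 at 30 labels/s is 697 s + 21 f = 0 h 11 min 37 s frame 21, i.e. 00:11:37;21.

00:11:37;21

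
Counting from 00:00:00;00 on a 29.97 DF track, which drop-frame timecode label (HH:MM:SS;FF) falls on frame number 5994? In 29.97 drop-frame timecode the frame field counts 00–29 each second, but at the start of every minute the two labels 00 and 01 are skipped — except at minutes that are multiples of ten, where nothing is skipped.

00:03:20;00

Ten DF minutes hold 17982 frames, so frame 5994 lies in block 0 (frames 0–17981) with 5994 frames into that block.
The block's first minute is 1800 frames and the rest 1798 each; 5994 frames reaches minute 3, so 0 × 18 + 3 × 2 = 6 labels have been skipped so far.
Adding those back, label number 5994 + 6 = 6000 at 30 labels/s is 200 s + 0 f = 0 h 3 min 20 s frame 0, i.e. 00:03:20;00.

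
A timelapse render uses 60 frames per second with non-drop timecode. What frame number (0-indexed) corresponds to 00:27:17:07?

Total seconds to the label: (0 × 3600 + 27 × 60 + 17) = 1637.
Frame index = 1637 × 60 + 7 = 98227.

98227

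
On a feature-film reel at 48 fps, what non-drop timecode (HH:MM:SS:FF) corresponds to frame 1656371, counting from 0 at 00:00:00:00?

1656371 ÷ 48 = 34507 full seconds, remainder 35 frames.
34507 s = 9 h 35 min 7 s.
Timecode: 09:35:07:35.

09:35:07:35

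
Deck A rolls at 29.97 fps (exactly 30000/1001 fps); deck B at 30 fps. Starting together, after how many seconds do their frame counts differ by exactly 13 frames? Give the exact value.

The gap grows by |30 − 30000/1001| = 30/1001 frames per second.
Time for a 13-frame gap: 13 ÷ (30/1001) = 13013/30 s.

13013/30 seconds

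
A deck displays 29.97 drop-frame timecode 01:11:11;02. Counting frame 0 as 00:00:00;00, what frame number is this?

128004

As if non-drop at 30 labels/s: (1 × 3600 + 11 × 60 + 11) × 30 + 2 = 128132.
Minute boundaries passed: 71; those not divisible by 10: 71 − 7 = 64; dropped labels = 2 × 64 = 128.
Actual frame index = 128132 − 128 = 128004.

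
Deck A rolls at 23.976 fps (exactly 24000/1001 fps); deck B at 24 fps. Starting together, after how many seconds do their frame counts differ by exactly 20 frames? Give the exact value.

The gap grows by |24 − 24000/1001| = 24/1001 frames per second.
Time for a 20-frame gap: 20 ÷ (24/1001) = 5005/6 s.

5005/6 seconds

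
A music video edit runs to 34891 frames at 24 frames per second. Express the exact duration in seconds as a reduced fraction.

Running time = 34891 ÷ (24) = 34891 × 1/24 = 34891/24 s.

34891/24 seconds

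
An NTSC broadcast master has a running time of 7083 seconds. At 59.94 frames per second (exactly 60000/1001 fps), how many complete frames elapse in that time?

Frames = 7083 × 60000/1001 = 424980000/1001 ≈ 424555.4446.
Complete frames: 424555.

424555 frames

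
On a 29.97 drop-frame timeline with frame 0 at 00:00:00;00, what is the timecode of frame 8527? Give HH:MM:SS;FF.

Ten DF minutes hold 17982 frames, so frame 8527 lies in block 0 (frames 0–17981) with 8527 frames into that block.
The block's first minute is 1800 frames and the rest 1798 each; 8527 frames reaches minute 4, so 0 × 18 + 4 × 2 = 8 labels have been skipped so far.
Adding those back, label number 8527 + 8 = 8535 at 30 labels/s is 284 s + 15 f = 0 h 4 min 44 s frame 15, i.e. 00:04:44;15.

00:04:44;15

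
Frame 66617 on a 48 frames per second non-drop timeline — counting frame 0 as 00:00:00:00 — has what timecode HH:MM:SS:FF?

66617 ÷ 48 = 1387 full seconds, remainder 41 frames.
1387 s = 0 h 23 min 7 s.
Timecode: 00:23:07:41.

00:23:07:41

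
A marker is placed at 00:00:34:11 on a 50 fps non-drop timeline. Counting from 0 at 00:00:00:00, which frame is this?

frame 1711

Total seconds to the label: (0 × 3600 + 0 × 60 + 34) = 34.
Frame index = 34 × 50 + 11 = 1711.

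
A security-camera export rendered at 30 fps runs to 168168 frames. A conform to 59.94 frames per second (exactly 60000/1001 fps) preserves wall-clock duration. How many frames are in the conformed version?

336000 frames

Target frames = source frames × (target rate / source rate) = 168168 × (60000/1001)/(30) = 168168 × 2000/1001 = 336000.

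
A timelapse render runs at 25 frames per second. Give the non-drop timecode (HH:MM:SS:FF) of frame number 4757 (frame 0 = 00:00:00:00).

4757 ÷ 25 = 190 full seconds, remainder 7 frames.
190 s = 0 h 3 min 10 s.
Timecode: 00:03:10:07.

00:03:10:07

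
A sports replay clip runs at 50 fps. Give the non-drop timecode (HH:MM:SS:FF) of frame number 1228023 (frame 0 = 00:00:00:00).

06:49:20:23

1228023 ÷ 50 = 24560 full seconds, remainder 23 frames.
24560 s = 6 h 49 min 20 s.
Timecode: 06:49:20:23.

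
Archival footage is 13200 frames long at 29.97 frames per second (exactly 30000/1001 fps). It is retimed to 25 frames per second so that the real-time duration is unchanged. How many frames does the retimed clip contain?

11011 frames

Target frames = source frames × (target rate / source rate) = 13200 × (25)/(30000/1001) = 13200 × 1001/1200 = 11011.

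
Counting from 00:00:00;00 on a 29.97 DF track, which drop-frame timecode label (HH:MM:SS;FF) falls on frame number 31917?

Each 10-minute DF block holds 10 × 60 × 30 − 9 × 2 = 17982 frames. 31917 ÷ 17982 → 1 full block, remainder 13935.
Within the partial block the first minute is 1800 frames and each further minute 1798, so 7 further minute boundaries passed. Total skipped labels = 18 × 1 + 2 × 7 = 32.
Non-drop label index = 31917 + 32 = 31949; at 30 labels/s that is 00:17:44:29, i.e. DF 00:17:44;29.

00:17:44;29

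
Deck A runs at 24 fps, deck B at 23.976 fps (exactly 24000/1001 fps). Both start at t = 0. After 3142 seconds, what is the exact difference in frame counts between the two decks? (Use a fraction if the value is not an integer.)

A emits 24 × 3142 = 75408 frames; B emits 24000/1001 × 3142 = 75408000/1001.
Difference = 75408/1001 frames (≈ 75.3327); B is behind A.

75408/1001 frames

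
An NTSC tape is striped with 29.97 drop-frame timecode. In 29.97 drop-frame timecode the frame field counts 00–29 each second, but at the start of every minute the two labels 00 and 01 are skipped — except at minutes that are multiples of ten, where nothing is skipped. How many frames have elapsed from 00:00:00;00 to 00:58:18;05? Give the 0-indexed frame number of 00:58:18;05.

104839

Complete 10-minute blocks: 5, each 17982 frames → 89910.
Remaining 8 whole minutes in the current block: 1800 + 7 × 1798 = 14386 frames.
Within the current minute: 18 × 30 + 5 − 2 = 543 (labels ;00/;01 skipped at this minute). Total = 89910 + 14386 + 543 = 104839.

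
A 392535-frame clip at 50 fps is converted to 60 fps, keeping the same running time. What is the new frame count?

471042 frames

Target frames = source frames × (target rate / source rate) = 392535 × (60)/(50) = 392535 × 6/5 = 471042.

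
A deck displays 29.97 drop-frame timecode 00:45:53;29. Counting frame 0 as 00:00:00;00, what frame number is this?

As if non-drop at 30 labels/s: (0 × 3600 + 45 × 60 + 53) × 30 + 29 = 82619.
Minute boundaries passed: 45; those not divisible by 10: 45 − 4 = 41; dropped labels = 2 × 41 = 82.
Actual frame index = 82619 − 82 = 82537.

82537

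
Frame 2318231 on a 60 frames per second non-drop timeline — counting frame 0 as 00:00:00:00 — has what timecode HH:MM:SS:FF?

2318231 ÷ 60 = 38637 full seconds, remainder 11 frames.
38637 s = 10 h 43 min 57 s.
Timecode: 10:43:57:11.

10:43:57:11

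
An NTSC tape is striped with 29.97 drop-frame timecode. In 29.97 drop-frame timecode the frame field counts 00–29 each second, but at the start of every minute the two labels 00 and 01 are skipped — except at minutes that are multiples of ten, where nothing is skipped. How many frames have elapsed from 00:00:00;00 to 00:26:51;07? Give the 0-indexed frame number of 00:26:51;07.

As if non-drop at 30 labels/s: (0 × 3600 + 26 × 60 + 51) × 30 + 7 = 48337.
Minute boundaries passed: 26; those not divisible by 10: 26 − 2 = 24; dropped labels = 2 × 24 = 48.
Actual frame index = 48337 − 48 = 48289.

48289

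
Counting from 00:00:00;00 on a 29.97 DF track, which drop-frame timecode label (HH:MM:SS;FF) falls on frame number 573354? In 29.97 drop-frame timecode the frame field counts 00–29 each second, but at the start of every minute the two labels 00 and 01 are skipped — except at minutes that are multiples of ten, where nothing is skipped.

05:18:50;28

Ten DF minutes hold 17982 frames, so frame 573354 lies in block 31 (frames 557442–575423) with 15912 frames into that block.
The block's first minute is 1800 frames and the rest 1798 each; 15912 frames reaches minute 8, so 31 × 18 + 8 × 2 = 574 labels have been skipped so far.
Adding those back, label number 573354 + 574 = 573928 at 30 labels/s is 19130 s + 28 f = 5 h 18 min 50 s frame 28, i.e. 05:18:50;28.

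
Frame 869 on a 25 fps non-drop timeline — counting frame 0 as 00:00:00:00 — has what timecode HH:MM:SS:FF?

00:00:34:19

869 ÷ 25 = 34 full seconds, remainder 19 frames.
34 s = 0 h 0 min 34 s.
Timecode: 00:00:34:19.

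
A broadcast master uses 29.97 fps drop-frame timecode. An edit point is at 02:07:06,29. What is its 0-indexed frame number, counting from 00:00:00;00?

As if non-drop at 30 labels/s: (2 × 3600 + 7 × 60 + 6) × 30 + 29 = 228809.
Minute boundaries passed: 127; those not divisible by 10: 127 − 12 = 115; dropped labels = 2 × 115 = 230.
Actual frame index = 228809 − 230 = 228579.

228579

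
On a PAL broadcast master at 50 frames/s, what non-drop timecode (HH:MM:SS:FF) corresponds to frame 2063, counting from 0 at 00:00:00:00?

00:00:41:13

2063 ÷ 50 = 41 full seconds, remainder 13 frames.
41 s = 0 h 0 min 41 s.
Timecode: 00:00:41:13.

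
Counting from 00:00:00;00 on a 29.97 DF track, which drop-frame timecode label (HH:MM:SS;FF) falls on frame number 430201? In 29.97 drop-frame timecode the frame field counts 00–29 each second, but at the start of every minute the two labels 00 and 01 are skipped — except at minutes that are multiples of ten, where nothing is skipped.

03:59:14;13

Ten DF minutes hold 17982 frames, so frame 430201 lies in block 23 (frames 413586–431567) with 16615 frames into that block.
The block's first minute is 1800 frames and the rest 1798 each; 16615 frames reaches minute 9, so 23 × 18 + 9 × 2 = 432 labels have been skipped so far.
Adding those back, label number 430201 + 432 = 430633 at 30 labels/s is 14354 s + 13 f = 3 h 59 min 14 s frame 13, i.e. 03:59:14;13.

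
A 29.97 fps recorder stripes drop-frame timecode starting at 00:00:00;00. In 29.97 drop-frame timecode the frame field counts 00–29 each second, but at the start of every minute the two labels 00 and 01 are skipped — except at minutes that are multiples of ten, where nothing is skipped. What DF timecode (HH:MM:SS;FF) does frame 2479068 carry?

Ten DF minutes hold 17982 frames, so frame 2479068 lies in block 137 (frames 2463534–2481515) with 15534 frames into that block.
The block's first minute is 1800 frames and the rest 1798 each; 15534 frames reaches minute 8, so 137 × 18 + 8 × 2 = 2482 labels have been skipped so far.
Adding those back, label number 2479068 + 2482 = 2481550 at 30 labels/s is 82718 s + 10 f = 22 h 58 min 38 s frame 10, i.e. 22:58:38;10.

22:58:38;10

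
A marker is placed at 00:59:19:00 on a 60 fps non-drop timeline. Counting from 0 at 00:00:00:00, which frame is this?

frame 213540

Total seconds to the label: (0 × 3600 + 59 × 60 + 19) = 3559.
Frame index = 3559 × 60 + 0 = 213540.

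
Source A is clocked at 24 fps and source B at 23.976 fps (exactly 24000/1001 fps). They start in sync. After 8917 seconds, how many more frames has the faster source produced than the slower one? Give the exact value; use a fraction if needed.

214008/1001 frames

A emits 24 × 8917 = 214008 frames; B emits 24000/1001 × 8917 = 214008000/1001.
Difference = 214008/1001 frames (≈ 213.7942); B is behind A.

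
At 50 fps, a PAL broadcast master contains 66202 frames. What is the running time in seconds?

Running time = 66202 / (50) = 1324.04 s.

1324.04 seconds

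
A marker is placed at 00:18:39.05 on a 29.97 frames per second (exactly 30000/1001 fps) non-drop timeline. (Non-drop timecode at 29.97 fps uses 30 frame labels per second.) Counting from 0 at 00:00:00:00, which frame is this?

Total seconds to the label: (0 × 3600 + 18 × 60 + 39) = 1119.
Frame index = 1119 × 30 + 5 = 33575.

frame 33575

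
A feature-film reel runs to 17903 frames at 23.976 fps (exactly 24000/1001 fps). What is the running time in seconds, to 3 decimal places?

Running time = 17903 × 1001/24000 = 17920903/24000 s ≈ 746.704 s.

746.704 seconds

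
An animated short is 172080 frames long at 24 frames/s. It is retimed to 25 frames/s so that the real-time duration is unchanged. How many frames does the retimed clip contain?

Target frames = source frames × (target rate / source rate) = 172080 × (25)/(24) = 172080 × 25/24 = 179250.

179250 frames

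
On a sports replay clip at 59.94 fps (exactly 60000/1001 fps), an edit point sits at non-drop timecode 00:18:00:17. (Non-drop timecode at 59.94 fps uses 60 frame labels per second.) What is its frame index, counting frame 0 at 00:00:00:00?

frame 64817

Total seconds to the label: (0 × 3600 + 18 × 60 + 0) = 1080.
Frame index = 1080 × 60 + 17 = 64817.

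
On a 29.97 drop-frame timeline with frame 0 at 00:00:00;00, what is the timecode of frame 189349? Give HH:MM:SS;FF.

Each 10-minute DF block holds 10 × 60 × 30 − 9 × 2 = 17982 frames. 189349 ÷ 17982 → 10 full blocks, remainder 9529.
Within the partial block the first minute is 1800 frames and each further minute 1798, so 5 further minute boundaries passed. Total skipped labels = 18 × 10 + 2 × 5 = 190.
Non-drop label index = 189349 + 190 = 189539; at 30 labels/s that is 01:45:17:29, i.e. DF 01:45:17;29.

01:45:17;29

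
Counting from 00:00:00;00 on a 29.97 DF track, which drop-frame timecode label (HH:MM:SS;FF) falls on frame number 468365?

04:20:27;23

Ten DF minutes hold 17982 frames, so frame 468365 lies in block 26 (frames 467532–485513) with 833 frames into that block.
The block's first minute is 1800 frames and the rest 1798 each; 833 frames reaches minute 0, so 26 × 18 + 0 × 2 = 468 labels have been skipped so far.
Adding those back, label number 468365 + 468 = 468833 at 30 labels/s is 15627 s + 23 f = 4 h 20 min 27 s frame 23, i.e. 04:20:27;23.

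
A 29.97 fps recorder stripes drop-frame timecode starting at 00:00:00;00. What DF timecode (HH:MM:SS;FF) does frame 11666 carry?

Ten DF minutes hold 17982 frames, so frame 11666 lies in block 0 (frames 0–17981) with 11666 frames into that block.
The block's first minute is 1800 frames and the rest 1798 each; 11666 frames reaches minute 6, so 0 × 18 + 6 × 2 = 12 labels have been skipped so far.
Adding those back, label number 11666 + 12 = 11678 at 30 labels/s is 389 s + 8 f = 0 h 6 min 29 s frame 8, i.e. 00:06:29;08.

00:06:29;08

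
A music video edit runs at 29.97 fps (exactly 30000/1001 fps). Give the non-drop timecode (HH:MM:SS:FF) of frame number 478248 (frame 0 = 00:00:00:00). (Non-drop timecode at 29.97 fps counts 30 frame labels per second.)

04:25:41:18

478248 ÷ 30 = 15941 full seconds, remainder 18 frames.
15941 s = 4 h 25 min 41 s.
Timecode: 04:25:41:18.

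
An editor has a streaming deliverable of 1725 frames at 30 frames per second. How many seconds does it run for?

Running time = 1725 / (30) = 57.5 s.

57.5 seconds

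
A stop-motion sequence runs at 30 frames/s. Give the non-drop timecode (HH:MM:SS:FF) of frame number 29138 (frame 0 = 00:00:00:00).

00:16:11:08

29138 ÷ 30 = 971 full seconds, remainder 8 frames.
971 s = 0 h 16 min 11 s.
Timecode: 00:16:11:08.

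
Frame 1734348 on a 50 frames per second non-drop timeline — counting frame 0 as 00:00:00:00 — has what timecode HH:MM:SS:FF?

09:38:06:48

1734348 ÷ 50 = 34686 full seconds, remainder 48 frames.
34686 s = 9 h 38 min 6 s.
Timecode: 09:38:06:48.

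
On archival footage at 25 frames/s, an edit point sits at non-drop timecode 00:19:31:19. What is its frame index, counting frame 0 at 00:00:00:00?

29294

Total seconds to the label: (0 × 3600 + 19 × 60 + 31) = 1171.
Frame index = 1171 × 25 + 19 = 29294.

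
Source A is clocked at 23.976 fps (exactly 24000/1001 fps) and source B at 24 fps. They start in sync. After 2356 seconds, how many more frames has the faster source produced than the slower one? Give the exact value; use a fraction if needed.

A emits 24000/1001 × 2356 = 56544000/1001 frames; B emits 24 × 2356 = 56544.
Difference = 56544/1001 frames (≈ 56.4875); B is ahead of A.

56544/1001 frames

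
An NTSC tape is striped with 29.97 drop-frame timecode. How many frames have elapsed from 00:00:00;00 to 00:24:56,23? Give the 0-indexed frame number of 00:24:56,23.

44859

As if non-drop at 30 labels/s: (0 × 3600 + 24 × 60 + 56) × 30 + 23 = 44903.
Minute boundaries passed: 24; those not divisible by 10: 24 − 2 = 22; dropped labels = 2 × 22 = 44.
Actual frame index = 44903 − 44 = 44859.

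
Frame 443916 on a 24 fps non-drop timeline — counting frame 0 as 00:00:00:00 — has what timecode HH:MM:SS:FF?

05:08:16:12

443916 ÷ 24 = 18496 full seconds, remainder 12 frames.
18496 s = 5 h 8 min 16 s.
Timecode: 05:08:16:12.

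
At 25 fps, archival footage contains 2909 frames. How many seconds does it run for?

116.36 seconds

Running time = 2909 / (25) = 116.36 s.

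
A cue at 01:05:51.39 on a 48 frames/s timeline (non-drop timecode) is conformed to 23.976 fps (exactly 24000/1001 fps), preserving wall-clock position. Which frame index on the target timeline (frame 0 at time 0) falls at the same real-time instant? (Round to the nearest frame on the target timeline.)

frame 94749

Source frame index: (1×3600 + 5×60 + 51) × 48 + 39 = 189687.
Real time: 189687 / (48) = 63229/16 s.
Target frame: (63229/16) × (24000/1001) = 94843500/1001 ≈ 94748.751 → 94749.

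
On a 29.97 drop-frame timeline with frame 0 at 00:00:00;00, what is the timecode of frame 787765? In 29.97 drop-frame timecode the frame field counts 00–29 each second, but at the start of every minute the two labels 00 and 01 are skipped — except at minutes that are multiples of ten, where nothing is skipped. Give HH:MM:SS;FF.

Ten DF minutes hold 17982 frames, so frame 787765 lies in block 43 (frames 773226–791207) with 14539 frames into that block.
The block's first minute is 1800 frames and the rest 1798 each; 14539 frames reaches minute 8, so 43 × 18 + 8 × 2 = 790 labels have been skipped so far.
Adding those back, label number 787765 + 790 = 788555 at 30 labels/s is 26285 s + 5 f = 7 h 18 min 5 s frame 5, i.e. 07:18:05;05.

07:18:05;05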